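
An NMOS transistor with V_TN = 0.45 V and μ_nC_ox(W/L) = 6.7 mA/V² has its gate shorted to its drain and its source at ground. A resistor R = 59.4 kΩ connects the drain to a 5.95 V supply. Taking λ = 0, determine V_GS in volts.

V_GS = 0.614 V

With gate tied to drain, V_GS = V_DS ≥ V_GS − V_TN, so the device is in saturation.
KCL at the drain: ½ k_n (V_GS − V_TN)² = (V_DD − V_GS)/R.
Let x = V_GS − 0.45. Then 199 x² + x − 5.5 = 0, giving x = 0.164 V (positive root), so V_GS = 0.614 V.
I_D = (V_DD − V_GS)/R = (5.95 − 0.614) / 59.4 = 0.0898 mA.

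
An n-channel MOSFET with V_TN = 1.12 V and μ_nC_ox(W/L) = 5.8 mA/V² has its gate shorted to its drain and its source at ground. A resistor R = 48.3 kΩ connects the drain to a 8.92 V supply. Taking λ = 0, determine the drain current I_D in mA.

I_D = 0.157 mA

With gate tied to drain, V_GS = V_DS ≥ V_GS − V_TN, so the device is in saturation.
KCL at the drain: ½ k_n (V_GS − V_TN)² = (V_DD − V_GS)/R.
Let x = V_GS − 1.12. Then 140 x² + x − 7.8 = 0, giving x = 0.232 V (positive root), so V_GS = 1.35 V.
I_D = (V_DD − V_GS)/R = (8.92 − 1.35) / 48.3 = 0.157 mA.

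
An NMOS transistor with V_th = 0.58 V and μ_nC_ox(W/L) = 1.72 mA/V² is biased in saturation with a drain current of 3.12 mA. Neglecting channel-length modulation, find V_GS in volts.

In saturation I_D = ½ k_n (V_GS − V_th)², so V_GS − V_th = √(2 I_D / k_n) = √(2 × 3.12 / 1.72) = 1.9 V.
V_GS = 0.58 + 1.9 = 2.48 V.

V_GS = 2.48 V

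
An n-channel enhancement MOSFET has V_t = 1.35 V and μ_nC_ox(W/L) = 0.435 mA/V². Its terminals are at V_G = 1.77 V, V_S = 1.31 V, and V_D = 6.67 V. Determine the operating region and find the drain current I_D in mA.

Cutoff; I_D = 0 mA

V_GS = V_G − V_S = 1.77 − 1.31 = 0.46 V; V_DS = V_D − V_S = 6.67 − 1.31 = 5.36 V.
V_GS = 0.46 V < V_t = 1.35 V, so the transistor is in cutoff.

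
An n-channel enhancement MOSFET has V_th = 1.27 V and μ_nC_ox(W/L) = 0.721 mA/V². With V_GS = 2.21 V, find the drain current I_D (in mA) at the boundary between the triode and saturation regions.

I_D = 0.319 mA

At the boundary V_DS = V_ov = V_GS − V_th = 2.21 − 1.27 = 0.94 V.
I_D = ½ k_n V_ov² = 0.5 × 0.721 × 0.94² = 0.319 mA.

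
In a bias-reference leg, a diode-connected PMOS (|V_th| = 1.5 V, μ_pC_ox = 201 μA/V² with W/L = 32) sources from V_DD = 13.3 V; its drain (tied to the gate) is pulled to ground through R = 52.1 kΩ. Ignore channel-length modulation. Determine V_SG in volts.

With gate tied to drain, V_SG = V_SD ≥ V_SG − |V_th|, so the device is in saturation.
k_p = μ_pC_ox · (W/L) = 6.432 mA/V².
KCL at the drain: ½ k_p (V_SG − |V_th|)² = (V_DD − V_SG)/R.
Let x = V_SG − 1.5. Then 168 x² + x − 11.8 = 0, giving x = 0.262 V (positive root), so V_SG = 1.76 V.
I_D = (V_DD − V_SG)/R = (13.3 − 1.76) / 52.1 = 0.221 mA.

V_SG = 1.76 V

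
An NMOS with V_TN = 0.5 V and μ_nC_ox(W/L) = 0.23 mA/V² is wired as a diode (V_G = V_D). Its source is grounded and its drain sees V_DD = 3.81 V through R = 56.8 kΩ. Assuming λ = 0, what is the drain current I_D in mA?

With gate tied to drain, V_GS = V_DS ≥ V_GS − V_TN, so the device is in saturation.
KCL at the drain: ½ k_n (V_GS − V_TN)² = (V_DD − V_GS)/R.
Let x = V_GS − 0.5. Then 6.53 x² + x − 3.31 = 0, giving x = 0.639 V (positive root), so V_GS = 1.14 V.
I_D = (V_DD − V_GS)/R = (3.81 − 1.14) / 56.8 = 0.047 mA.

I_D = 0.0470 mA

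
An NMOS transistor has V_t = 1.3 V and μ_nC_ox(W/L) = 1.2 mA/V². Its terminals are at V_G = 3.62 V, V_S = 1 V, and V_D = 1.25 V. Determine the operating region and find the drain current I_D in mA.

V_GS = V_G − V_S = 3.62 − 1 = 2.62 V; V_DS = V_D − V_S = 1.25 − 1 = 0.25 V.
V_ov = V_GS − V_t = 2.62 − 1.3 = 1.32 V.
Since V_DS = 0.25 V < V_ov = 1.32 V, the device is in the triode region.
I_D = k_n [V_ov · V_DS − ½ V_DS²] = 1.2 × [1.32 × 0.25 − 0.5 × 0.25²] = 0.358 mA.

Triode; I_D = 0.358 mA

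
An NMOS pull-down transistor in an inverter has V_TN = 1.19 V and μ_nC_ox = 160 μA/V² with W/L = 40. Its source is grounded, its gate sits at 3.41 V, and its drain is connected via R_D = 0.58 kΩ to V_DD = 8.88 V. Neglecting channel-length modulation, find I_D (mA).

I_D = 13.1 mA

V_GS = V_G = 3.41 V, so V_ov = 3.41 − 1.19 = 2.22 V.
k_n = μ_nC_ox · (W/L) = 6.4 mA/V².
Assume saturation: I_D = ½ k_n V_ov² = 0.5 × 6.4 × 2.22² = 15.8 mA, giving V_DS = V_DD − I_D R_D = 8.88 − 15.8 × 0.58 = -0.267 V.
But -0.267 V < V_ov = 2.22 V, so the device is actually in triode.
In triode I_D = k_n[V_ov V_DS − ½ V_DS²] and I_D = (V_DD − V_DS)/R_D. Equating: 1.86 V_DS² − 9.241 V_DS + 8.88 = 0, giving V_DS = 1.3 V (the root below V_ov).
I_D = (8.88 − 1.3) / 0.58 = 13.1 mA.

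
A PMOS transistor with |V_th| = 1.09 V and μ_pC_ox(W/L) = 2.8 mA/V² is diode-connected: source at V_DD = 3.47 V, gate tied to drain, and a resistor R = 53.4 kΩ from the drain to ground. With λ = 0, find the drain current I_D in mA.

I_D = 0.0414 mA

With gate tied to drain, V_SG = V_SD ≥ V_SG − |V_th|, so the device is in saturation.
KCL at the drain: ½ k_p (V_SG − |V_th|)² = (V_DD − V_SG)/R.
Let x = V_SG − 1.09. Then 74.8 x² + x − 2.38 = 0, giving x = 0.172 V (positive root), so V_SG = 1.26 V.
I_D = (V_DD − V_SG)/R = (3.47 − 1.26) / 53.4 = 0.0414 mA.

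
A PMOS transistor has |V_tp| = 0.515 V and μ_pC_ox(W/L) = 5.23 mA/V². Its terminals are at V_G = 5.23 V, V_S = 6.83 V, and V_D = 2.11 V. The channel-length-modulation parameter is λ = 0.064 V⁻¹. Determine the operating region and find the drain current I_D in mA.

V_SG = V_S − V_G = 6.83 − 5.23 = 1.6 V; V_SD = V_S − V_D = 6.83 − 2.11 = 4.72 V.
V_ov = V_SG − |V_tp| = 1.6 − 0.515 = 1.08 V.
Since V_SD = 4.72 V ≥ V_ov = 1.08 V, the device is in saturation.
I_D = ½ k_p V_ov² (1 + λ V_SD) = 0.5 × 5.23 × 1.08² × (1 + 0.064 × 4.72) = 4.01 mA.

Saturation; I_D = 4.01 mA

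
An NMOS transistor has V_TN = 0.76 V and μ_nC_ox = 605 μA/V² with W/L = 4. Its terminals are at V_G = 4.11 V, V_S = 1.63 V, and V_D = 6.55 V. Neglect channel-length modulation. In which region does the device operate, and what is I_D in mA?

Saturation; I_D = 3.58 mA

V_GS = V_G − V_S = 4.11 − 1.63 = 2.48 V; V_DS = V_D − V_S = 6.55 − 1.63 = 4.92 V.
k_n = μ_nC_ox · (W/L) = 2.42 mA/V².
V_ov = V_GS − V_TN = 2.48 − 0.76 = 1.72 V.
Since V_DS = 4.92 V ≥ V_ov = 1.72 V, the device is in saturation.
I_D = ½ k_n V_ov² = 0.5 × 2.42 × 1.72² = 3.58 mA.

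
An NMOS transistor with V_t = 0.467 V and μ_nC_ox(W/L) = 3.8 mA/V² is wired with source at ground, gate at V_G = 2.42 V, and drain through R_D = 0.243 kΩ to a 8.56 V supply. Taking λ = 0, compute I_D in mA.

V_GS = V_G = 2.42 V, so V_ov = 2.42 − 0.467 = 1.95 V.
Assume saturation: I_D = ½ k_n V_ov² = 0.5 × 3.8 × 1.95² = 7.25 mA, giving V_DS = V_DD − I_D R_D = 8.56 − 7.25 × 0.243 = 6.8 V.
V_DS = 6.8 V ≥ V_ov = 1.95 V, confirming saturation.

I_D = 7.25 mA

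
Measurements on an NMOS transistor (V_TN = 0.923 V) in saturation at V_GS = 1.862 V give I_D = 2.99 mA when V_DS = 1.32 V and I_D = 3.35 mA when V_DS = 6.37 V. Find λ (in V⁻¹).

λ = 0.0246 V⁻¹

With V_GS fixed, I_D ∝ (1 + λ V_DS) in saturation, so I_D2/I_D1 = (1 + λ V_DS2)/(1 + λ V_DS1).
3.35/2.99 = 1.12 = (1 + 6.37 λ)/(1 + 1.32 λ).
Solving: λ (I_D1 V_DS2 − I_D2 V_DS1) = I_D2 − I_D1, so λ = (3.35 − 2.99) / (2.99 × 6.37 − 3.35 × 1.32) = 0.36 / 14.6 = 0.0246 V⁻¹.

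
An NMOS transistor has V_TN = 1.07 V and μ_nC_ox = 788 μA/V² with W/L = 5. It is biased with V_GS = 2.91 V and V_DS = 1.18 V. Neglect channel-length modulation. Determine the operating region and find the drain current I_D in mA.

Triode; I_D = 5.81 mA

k_n = μ_nC_ox · (W/L) = 3.94 mA/V².
V_ov = V_GS − V_TN = 2.91 − 1.07 = 1.84 V.
Since V_DS = 1.18 V < V_ov = 1.84 V, the device is in the triode region.
I_D = k_n [V_ov · V_DS − ½ V_DS²] = 3.94 × [1.84 × 1.18 − 0.5 × 1.18²] = 5.81 mA.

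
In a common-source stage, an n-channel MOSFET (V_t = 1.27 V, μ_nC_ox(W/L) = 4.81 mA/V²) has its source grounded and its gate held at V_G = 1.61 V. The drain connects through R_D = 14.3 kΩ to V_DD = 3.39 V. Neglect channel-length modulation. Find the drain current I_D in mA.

I_D = 0.224 mA

V_GS = V_G = 1.61 V, so V_ov = 1.61 − 1.27 = 0.34 V.
Assume saturation: I_D = ½ k_n V_ov² = 0.5 × 4.81 × 0.34² = 0.278 mA, giving V_DS = V_DD − I_D R_D = 3.39 − 0.278 × 14.3 = -0.586 V.
But -0.586 V < V_ov = 0.34 V, so the device is actually in triode.
In triode I_D = k_n[V_ov V_DS − ½ V_DS²] and I_D = (V_DD − V_DS)/R_D. Equating: 34.4 V_DS² − 24.39 V_DS + 3.39 = 0, giving V_DS = 0.19 V (the root below V_ov).
I_D = (3.39 − 0.19) / 14.3 = 0.224 mA.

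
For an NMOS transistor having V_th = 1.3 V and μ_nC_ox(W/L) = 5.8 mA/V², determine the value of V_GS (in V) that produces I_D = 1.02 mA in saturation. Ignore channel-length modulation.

In saturation I_D = ½ k_n (V_GS − V_th)², so V_GS − V_th = √(2 I_D / k_n) = √(2 × 1.02 / 5.8) = 0.593 V.
V_GS = 1.3 + 0.593 = 1.89 V.

V_GS = 1.89 V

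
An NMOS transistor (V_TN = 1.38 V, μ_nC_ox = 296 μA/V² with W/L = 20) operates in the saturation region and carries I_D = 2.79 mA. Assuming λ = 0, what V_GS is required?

k_n = μ_nC_ox · (W/L) = 5.92 mA/V².
In saturation I_D = ½ k_n (V_GS − V_TN)², so V_GS − V_TN = √(2 I_D / k_n) = √(2 × 2.79 / 5.92) = 0.971 V.
V_GS = 1.38 + 0.971 = 2.35 V.

V_GS = 2.35 V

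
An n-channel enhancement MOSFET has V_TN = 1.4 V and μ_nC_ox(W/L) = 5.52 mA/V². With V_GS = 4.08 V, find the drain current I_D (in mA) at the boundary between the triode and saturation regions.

At the boundary V_DS = V_ov = V_GS − V_TN = 4.08 − 1.4 = 2.68 V.
I_D = ½ k_n V_ov² = 0.5 × 5.52 × 2.68² = 19.8 mA.

I_D = 19.8 mA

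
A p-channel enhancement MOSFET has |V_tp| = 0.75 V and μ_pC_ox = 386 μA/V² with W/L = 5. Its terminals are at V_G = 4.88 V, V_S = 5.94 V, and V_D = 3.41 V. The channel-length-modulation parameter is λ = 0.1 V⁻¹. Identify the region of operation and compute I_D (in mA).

Saturation; I_D = 0.116 mA

V_SG = V_S − V_G = 5.94 − 4.88 = 1.06 V; V_SD = V_S − V_D = 5.94 − 3.41 = 2.53 V.
k_p = μ_pC_ox · (W/L) = 1.93 mA/V².
V_ov = V_SG − |V_tp| = 1.06 − 0.75 = 0.31 V.
Since V_SD = 2.53 V ≥ V_ov = 0.31 V, the device is in saturation.
I_D = ½ k_p V_ov² (1 + λ V_SD) = 0.5 × 1.93 × 0.31² × (1 + 0.1 × 2.53) = 0.116 mA.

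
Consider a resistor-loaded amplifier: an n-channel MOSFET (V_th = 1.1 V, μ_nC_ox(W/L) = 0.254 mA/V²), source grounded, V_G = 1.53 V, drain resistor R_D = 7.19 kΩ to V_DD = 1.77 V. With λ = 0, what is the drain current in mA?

I_D = 0.0235 mA

V_GS = V_G = 1.53 V, so V_ov = 1.53 − 1.1 = 0.43 V.
Assume saturation: I_D = ½ k_n V_ov² = 0.5 × 0.254 × 0.43² = 0.0235 mA, giving V_DS = V_DD − I_D R_D = 1.77 − 0.0235 × 7.19 = 1.6 V.
V_DS = 1.6 V ≥ V_ov = 0.43 V, confirming saturation.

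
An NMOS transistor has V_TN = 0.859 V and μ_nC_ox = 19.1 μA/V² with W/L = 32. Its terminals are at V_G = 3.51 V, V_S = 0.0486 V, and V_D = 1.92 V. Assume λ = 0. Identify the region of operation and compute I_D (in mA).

V_GS = V_G − V_S = 3.51 − 0.0486 = 3.46 V; V_DS = V_D − V_S = 1.92 − 0.0486 = 1.87 V.
k_n = μ_nC_ox · (W/L) = 0.6112 mA/V².
V_ov = V_GS − V_TN = 3.46 − 0.859 = 2.6 V.
Since V_DS = 1.87 V < V_ov = 2.6 V, the device is in the triode region.
I_D = k_n [V_ov · V_DS − ½ V_DS²] = 0.6112 × [2.6 × 1.87 − 0.5 × 1.87²] = 1.91 mA.

Triode; I_D = 1.91 mA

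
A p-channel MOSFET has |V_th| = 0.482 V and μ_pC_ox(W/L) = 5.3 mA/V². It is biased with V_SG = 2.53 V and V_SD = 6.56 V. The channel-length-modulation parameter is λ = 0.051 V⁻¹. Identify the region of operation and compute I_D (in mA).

V_ov = V_SG − |V_th| = 2.53 − 0.482 = 2.05 V.
Since V_SD = 6.56 V ≥ V_ov = 2.05 V, the device is in saturation.
I_D = ½ k_p V_ov² (1 + λ V_SD) = 0.5 × 5.3 × 2.05² × (1 + 0.051 × 6.56) = 14.8 mA.

Saturation; I_D = 14.8 mA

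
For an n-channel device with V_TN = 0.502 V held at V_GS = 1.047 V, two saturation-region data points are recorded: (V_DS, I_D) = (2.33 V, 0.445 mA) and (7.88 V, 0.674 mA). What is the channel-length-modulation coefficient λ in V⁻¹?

λ = 0.118 V⁻¹

With V_GS fixed, I_D ∝ (1 + λ V_DS) in saturation, so I_D2/I_D1 = (1 + λ V_DS2)/(1 + λ V_DS1).
0.674/0.445 = 1.515 = (1 + 7.88 λ)/(1 + 2.33 λ).
Solving: λ (I_D1 V_DS2 − I_D2 V_DS1) = I_D2 − I_D1, so λ = (0.674 − 0.445) / (0.445 × 7.88 − 0.674 × 2.33) = 0.229 / 1.94 = 0.118 V⁻¹.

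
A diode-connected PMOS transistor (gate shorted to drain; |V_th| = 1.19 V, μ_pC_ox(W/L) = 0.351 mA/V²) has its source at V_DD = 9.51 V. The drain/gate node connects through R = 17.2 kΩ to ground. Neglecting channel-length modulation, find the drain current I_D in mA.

With gate tied to drain, V_SG = V_SD ≥ V_SG − |V_th|, so the device is in saturation.
KCL at the drain: ½ k_p (V_SG − |V_th|)² = (V_DD − V_SG)/R.
Let x = V_SG − 1.19. Then 3.02 x² + x − 8.32 = 0, giving x = 1.5 V (positive root), so V_SG = 2.69 V.
I_D = (V_DD − V_SG)/R = (9.51 − 2.69) / 17.2 = 0.396 mA.

I_D = 0.396 mA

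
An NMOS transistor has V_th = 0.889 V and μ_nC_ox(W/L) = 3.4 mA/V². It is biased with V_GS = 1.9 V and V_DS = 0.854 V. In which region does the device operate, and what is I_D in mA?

V_ov = V_GS − V_th = 1.9 − 0.889 = 1.01 V.
Since V_DS = 0.854 V < V_ov = 1.01 V, the device is in the triode region.
I_D = k_n [V_ov · V_DS − ½ V_DS²] = 3.4 × [1.01 × 0.854 − 0.5 × 0.854²] = 1.7 mA.

Triode; I_D = 1.70 mA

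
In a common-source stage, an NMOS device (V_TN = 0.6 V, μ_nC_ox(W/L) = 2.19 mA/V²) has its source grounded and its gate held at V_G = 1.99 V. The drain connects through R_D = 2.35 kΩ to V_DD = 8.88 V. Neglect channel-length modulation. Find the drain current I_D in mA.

I_D = 2.12 mA

V_GS = V_G = 1.99 V, so V_ov = 1.99 − 0.6 = 1.39 V.
Assume saturation: I_D = ½ k_n V_ov² = 0.5 × 2.19 × 1.39² = 2.12 mA, giving V_DS = V_DD − I_D R_D = 8.88 − 2.12 × 2.35 = 3.91 V.
V_DS = 3.91 V ≥ V_ov = 1.39 V, confirming saturation.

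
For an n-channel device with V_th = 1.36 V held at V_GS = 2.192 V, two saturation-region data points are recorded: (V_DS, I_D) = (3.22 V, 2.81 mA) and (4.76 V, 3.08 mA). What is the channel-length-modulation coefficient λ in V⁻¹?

With V_GS fixed, I_D ∝ (1 + λ V_DS) in saturation, so I_D2/I_D1 = (1 + λ V_DS2)/(1 + λ V_DS1).
3.08/2.81 = 1.096 = (1 + 4.76 λ)/(1 + 3.22 λ).
Solving: λ (I_D1 V_DS2 − I_D2 V_DS1) = I_D2 − I_D1, so λ = (3.08 − 2.81) / (2.81 × 4.76 − 3.08 × 3.22) = 0.27 / 3.46 = 0.0781 V⁻¹.

λ = 0.0781 V⁻¹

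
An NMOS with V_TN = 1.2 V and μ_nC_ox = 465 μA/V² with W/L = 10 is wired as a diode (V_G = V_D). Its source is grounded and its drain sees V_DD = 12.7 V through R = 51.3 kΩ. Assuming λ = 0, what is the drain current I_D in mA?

With gate tied to drain, V_GS = V_DS ≥ V_GS − V_TN, so the device is in saturation.
k_n = μ_nC_ox · (W/L) = 4.65 mA/V².
KCL at the drain: ½ k_n (V_GS − V_TN)² = (V_DD − V_GS)/R.
Let x = V_GS − 1.2. Then 119 x² + x − 11.5 = 0, giving x = 0.306 V (positive root), so V_GS = 1.51 V.
I_D = (V_DD − V_GS)/R = (12.7 − 1.51) / 51.3 = 0.218 mA.

I_D = 0.218 mA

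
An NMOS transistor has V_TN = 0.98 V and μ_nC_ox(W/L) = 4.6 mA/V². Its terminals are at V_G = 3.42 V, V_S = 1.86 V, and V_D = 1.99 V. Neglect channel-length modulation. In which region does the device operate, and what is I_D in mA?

V_GS = V_G − V_S = 3.42 − 1.86 = 1.56 V; V_DS = V_D − V_S = 1.99 − 1.86 = 0.13 V.
V_ov = V_GS − V_TN = 1.56 − 0.98 = 0.58 V.
Since V_DS = 0.13 V < V_ov = 0.58 V, the device is in the triode region.
I_D = k_n [V_ov · V_DS − ½ V_DS²] = 4.6 × [0.58 × 0.13 − 0.5 × 0.13²] = 0.308 mA.

Triode; I_D = 0.308 mA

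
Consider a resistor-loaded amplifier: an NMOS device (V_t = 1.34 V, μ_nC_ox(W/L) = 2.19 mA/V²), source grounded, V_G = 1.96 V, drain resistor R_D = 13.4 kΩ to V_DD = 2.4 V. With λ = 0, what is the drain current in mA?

I_D = 0.169 mA

V_GS = V_G = 1.96 V, so V_ov = 1.96 − 1.34 = 0.62 V.
Assume saturation: I_D = ½ k_n V_ov² = 0.5 × 2.19 × 0.62² = 0.421 mA, giving V_DS = V_DD − I_D R_D = 2.4 − 0.421 × 13.4 = -3.24 V.
But -3.24 V < V_ov = 0.62 V, so the device is actually in triode.
In triode I_D = k_n[V_ov V_DS − ½ V_DS²] and I_D = (V_DD − V_DS)/R_D. Equating: 14.7 V_DS² − 19.19 V_DS + 2.4 = 0, giving V_DS = 0.14 V (the root below V_ov).
I_D = (2.4 − 0.14) / 13.4 = 0.169 mA.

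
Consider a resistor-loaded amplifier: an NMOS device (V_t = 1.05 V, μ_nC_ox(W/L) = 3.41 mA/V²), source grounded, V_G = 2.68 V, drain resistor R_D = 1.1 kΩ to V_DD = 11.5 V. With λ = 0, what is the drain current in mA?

I_D = 4.53 mA

V_GS = V_G = 2.68 V, so V_ov = 2.68 − 1.05 = 1.63 V.
Assume saturation: I_D = ½ k_n V_ov² = 0.5 × 3.41 × 1.63² = 4.53 mA, giving V_DS = V_DD − I_D R_D = 11.5 − 4.53 × 1.1 = 6.52 V.
V_DS = 6.52 V ≥ V_ov = 1.63 V, confirming saturation.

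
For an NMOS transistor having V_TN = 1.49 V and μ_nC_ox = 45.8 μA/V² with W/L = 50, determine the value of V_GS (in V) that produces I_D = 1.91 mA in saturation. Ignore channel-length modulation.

V_GS = 2.78 V

k_n = μ_nC_ox · (W/L) = 2.29 mA/V².
In saturation I_D = ½ k_n (V_GS − V_TN)², so V_GS − V_TN = √(2 I_D / k_n) = √(2 × 1.91 / 2.29) = 1.29 V.
V_GS = 1.49 + 1.29 = 2.78 V.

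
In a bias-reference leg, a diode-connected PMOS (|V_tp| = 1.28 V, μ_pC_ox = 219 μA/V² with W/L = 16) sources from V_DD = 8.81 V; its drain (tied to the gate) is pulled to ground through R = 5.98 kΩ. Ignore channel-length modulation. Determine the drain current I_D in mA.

I_D = 1.13 mA

With gate tied to drain, V_SG = V_SD ≥ V_SG − |V_tp|, so the device is in saturation.
k_p = μ_pC_ox · (W/L) = 3.504 mA/V².
KCL at the drain: ½ k_p (V_SG − |V_tp|)² = (V_DD − V_SG)/R.
Let x = V_SG − 1.28. Then 10.5 x² + x − 7.53 = 0, giving x = 0.801 V (positive root), so V_SG = 2.08 V.
I_D = (V_DD − V_SG)/R = (8.81 − 2.08) / 5.98 = 1.13 mA.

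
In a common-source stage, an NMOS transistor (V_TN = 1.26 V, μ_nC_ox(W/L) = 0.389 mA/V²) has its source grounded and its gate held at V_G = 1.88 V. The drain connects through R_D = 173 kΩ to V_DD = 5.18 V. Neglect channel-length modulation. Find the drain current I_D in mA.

V_GS = V_G = 1.88 V, so V_ov = 1.88 − 1.26 = 0.62 V.
Assume saturation: I_D = ½ k_n V_ov² = 0.5 × 0.389 × 0.62² = 0.0748 mA, giving V_DS = V_DD − I_D R_D = 5.18 − 0.0748 × 173 = -7.75 V.
But -7.75 V < V_ov = 0.62 V, so the device is actually in triode.
In triode I_D = k_n[V_ov V_DS − ½ V_DS²] and I_D = (V_DD − V_DS)/R_D. Equating: 33.6 V_DS² − 42.72 V_DS + 5.18 = 0, giving V_DS = 0.136 V (the root below V_ov).
I_D = (5.18 − 0.136) / 173 = 0.0292 mA.

I_D = 0.0292 mA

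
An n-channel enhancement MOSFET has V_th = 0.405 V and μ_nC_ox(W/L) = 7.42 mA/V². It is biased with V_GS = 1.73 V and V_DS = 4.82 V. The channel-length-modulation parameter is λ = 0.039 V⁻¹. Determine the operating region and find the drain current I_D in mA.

Saturation; I_D = 7.74 mA

V_ov = V_GS − V_th = 1.73 − 0.405 = 1.32 V.
Since V_DS = 4.82 V ≥ V_ov = 1.32 V, the device is in saturation.
I_D = ½ k_n V_ov² (1 + λ V_DS) = 0.5 × 7.42 × 1.32² × (1 + 0.039 × 4.82) = 7.74 mA.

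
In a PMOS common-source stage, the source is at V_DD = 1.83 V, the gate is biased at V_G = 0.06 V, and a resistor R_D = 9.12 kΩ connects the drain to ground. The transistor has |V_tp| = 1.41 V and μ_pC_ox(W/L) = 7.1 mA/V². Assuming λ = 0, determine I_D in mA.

I_D = 0.191 mA

V_SG = V_DD − V_G = 1.83 − 0.06 = 1.77 V, so V_ov = 1.77 − 1.41 = 0.36 V.
Assume saturation: I_D = ½ k_p V_ov² = 0.5 × 7.1 × 0.36² = 0.46 mA, giving V_SD = V_DD − I_D R_D = 1.83 − 0.46 × 9.12 = -2.37 V.
But -2.37 V < V_ov = 0.36 V, so the device is actually in triode.
In triode I_D = k_p[V_ov V_SD − ½ V_SD²] and I_D = (V_DD − V_SD)/R_D. Equating: 32.4 V_SD² − 24.31 V_SD + 1.83 = 0, giving V_SD = 0.0849 V (the root below V_ov).
I_D = (1.83 − 0.0849) / 9.12 = 0.191 mA.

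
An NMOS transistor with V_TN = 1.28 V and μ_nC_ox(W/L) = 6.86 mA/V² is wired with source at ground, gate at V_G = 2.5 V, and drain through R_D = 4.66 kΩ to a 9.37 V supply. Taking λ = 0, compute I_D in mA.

I_D = 1.95 mA

V_GS = V_G = 2.5 V, so V_ov = 2.5 − 1.28 = 1.22 V.
Assume saturation: I_D = ½ k_n V_ov² = 0.5 × 6.86 × 1.22² = 5.11 mA, giving V_DS = V_DD − I_D R_D = 9.37 − 5.11 × 4.66 = -14.4 V.
But -14.4 V < V_ov = 1.22 V, so the device is actually in triode.
In triode I_D = k_n[V_ov V_DS − ½ V_DS²] and I_D = (V_DD − V_DS)/R_D. Equating: 16 V_DS² − 40 V_DS + 9.37 = 0, giving V_DS = 0.262 V (the root below V_ov).
I_D = (9.37 − 0.262) / 4.66 = 1.95 mA.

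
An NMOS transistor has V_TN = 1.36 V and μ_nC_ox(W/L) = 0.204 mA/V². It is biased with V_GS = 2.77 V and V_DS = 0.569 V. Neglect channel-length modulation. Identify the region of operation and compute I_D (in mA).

V_ov = V_GS − V_TN = 2.77 − 1.36 = 1.41 V.
Since V_DS = 0.569 V < V_ov = 1.41 V, the device is in the triode region.
I_D = k_n [V_ov · V_DS − ½ V_DS²] = 0.204 × [1.41 × 0.569 − 0.5 × 0.569²] = 0.131 mA.

Triode; I_D = 0.131 mA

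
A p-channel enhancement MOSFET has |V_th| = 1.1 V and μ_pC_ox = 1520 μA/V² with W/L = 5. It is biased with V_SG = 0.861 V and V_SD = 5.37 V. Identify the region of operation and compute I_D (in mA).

V_SG = 0.861 V < |V_th| = 1.1 V, so the transistor is in cutoff.

Cutoff; I_D = 0 mA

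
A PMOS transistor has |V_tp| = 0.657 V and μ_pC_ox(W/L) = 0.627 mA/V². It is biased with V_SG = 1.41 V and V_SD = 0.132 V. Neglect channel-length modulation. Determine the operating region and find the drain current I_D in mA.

V_ov = V_SG − |V_tp| = 1.41 − 0.657 = 0.753 V.
Since V_SD = 0.132 V < V_ov = 0.753 V, the device is in the triode region.
I_D = k_p [V_ov · V_SD − ½ V_SD²] = 0.627 × [0.753 × 0.132 − 0.5 × 0.132²] = 0.0569 mA.

Triode; I_D = 0.0569 mA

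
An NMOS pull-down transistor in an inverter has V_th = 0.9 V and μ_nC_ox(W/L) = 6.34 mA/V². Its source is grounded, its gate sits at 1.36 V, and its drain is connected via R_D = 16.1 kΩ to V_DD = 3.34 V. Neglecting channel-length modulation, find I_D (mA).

I_D = 0.203 mA

V_GS = V_G = 1.36 V, so V_ov = 1.36 − 0.9 = 0.46 V.
Assume saturation: I_D = ½ k_n V_ov² = 0.5 × 6.34 × 0.46² = 0.671 mA, giving V_DS = V_DD − I_D R_D = 3.34 − 0.671 × 16.1 = -7.46 V.
But -7.46 V < V_ov = 0.46 V, so the device is actually in triode.
In triode I_D = k_n[V_ov V_DS − ½ V_DS²] and I_D = (V_DD − V_DS)/R_D. Equating: 51 V_DS² − 47.95 V_DS + 3.34 = 0, giving V_DS = 0.0758 V (the root below V_ov).
I_D = (3.34 − 0.0758) / 16.1 = 0.203 mA.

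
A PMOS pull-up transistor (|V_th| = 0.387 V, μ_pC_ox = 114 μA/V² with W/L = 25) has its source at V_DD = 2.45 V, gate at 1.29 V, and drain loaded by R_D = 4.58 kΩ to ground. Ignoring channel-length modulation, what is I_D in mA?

V_SG = V_DD − V_G = 2.45 − 1.29 = 1.16 V, so V_ov = 1.16 − 0.387 = 0.773 V.
k_p = μ_pC_ox · (W/L) = 2.85 mA/V².
Assume saturation: I_D = ½ k_p V_ov² = 0.5 × 2.85 × 0.773² = 0.851 mA, giving V_SD = V_DD − I_D R_D = 2.45 − 0.851 × 4.58 = -1.45 V.
But -1.45 V < V_ov = 0.773 V, so the device is actually in triode.
In triode I_D = k_p[V_ov V_SD − ½ V_SD²] and I_D = (V_DD − V_SD)/R_D. Equating: 6.53 V_SD² − 11.09 V_SD + 2.45 = 0, giving V_SD = 0.261 V (the root below V_ov).
I_D = (2.45 − 0.261) / 4.58 = 0.478 mA.

I_D = 0.478 mA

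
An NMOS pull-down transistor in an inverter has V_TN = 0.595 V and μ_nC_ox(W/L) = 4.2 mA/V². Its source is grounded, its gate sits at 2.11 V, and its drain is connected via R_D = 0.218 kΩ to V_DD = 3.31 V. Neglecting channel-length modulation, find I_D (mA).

V_GS = V_G = 2.11 V, so V_ov = 2.11 − 0.595 = 1.51 V.
Assume saturation: I_D = ½ k_n V_ov² = 0.5 × 4.2 × 1.51² = 4.82 mA, giving V_DS = V_DD − I_D R_D = 3.31 − 4.82 × 0.218 = 2.26 V.
V_DS = 2.26 V ≥ V_ov = 1.51 V, confirming saturation.

I_D = 4.82 mA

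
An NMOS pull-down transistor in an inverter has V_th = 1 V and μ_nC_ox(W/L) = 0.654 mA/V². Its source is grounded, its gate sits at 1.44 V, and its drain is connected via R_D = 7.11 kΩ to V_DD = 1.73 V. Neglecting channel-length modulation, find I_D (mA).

I_D = 0.0633 mA

V_GS = V_G = 1.44 V, so V_ov = 1.44 − 1 = 0.44 V.
Assume saturation: I_D = ½ k_n V_ov² = 0.5 × 0.654 × 0.44² = 0.0633 mA, giving V_DS = V_DD − I_D R_D = 1.73 − 0.0633 × 7.11 = 1.28 V.
V_DS = 1.28 V ≥ V_ov = 0.44 V, confirming saturation.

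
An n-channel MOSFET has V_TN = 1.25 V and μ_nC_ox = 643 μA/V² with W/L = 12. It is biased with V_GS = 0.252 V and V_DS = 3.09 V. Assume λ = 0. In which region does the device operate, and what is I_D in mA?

V_GS = 0.252 V < V_TN = 1.25 V, so the transistor is in cutoff.

Cutoff; I_D = 0 mA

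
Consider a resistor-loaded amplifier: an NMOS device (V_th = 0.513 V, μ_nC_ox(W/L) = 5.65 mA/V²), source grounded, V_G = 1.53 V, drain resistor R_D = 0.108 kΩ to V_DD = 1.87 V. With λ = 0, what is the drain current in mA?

I_D = 2.92 mA

V_GS = V_G = 1.53 V, so V_ov = 1.53 − 0.513 = 1.02 V.
Assume saturation: I_D = ½ k_n V_ov² = 0.5 × 5.65 × 1.02² = 2.92 mA, giving V_DS = V_DD − I_D R_D = 1.87 − 2.92 × 0.108 = 1.55 V.
V_DS = 1.55 V ≥ V_ov = 1.02 V, confirming saturation.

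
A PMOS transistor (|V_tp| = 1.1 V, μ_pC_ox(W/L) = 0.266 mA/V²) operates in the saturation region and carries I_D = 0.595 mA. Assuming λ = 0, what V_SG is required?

V_SG = 3.22 V

In saturation I_D = ½ k_p (V_SG − |V_tp|)², so V_SG − |V_tp| = √(2 I_D / k_p) = √(2 × 0.595 / 0.266) = 2.12 V.
V_SG = 1.1 + 2.12 = 3.22 V.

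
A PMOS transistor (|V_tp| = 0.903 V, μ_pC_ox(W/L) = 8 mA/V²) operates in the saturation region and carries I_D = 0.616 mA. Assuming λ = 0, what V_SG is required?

In saturation I_D = ½ k_p (V_SG − |V_tp|)², so V_SG − |V_tp| = √(2 I_D / k_p) = √(2 × 0.616 / 8) = 0.392 V.
V_SG = 0.903 + 0.392 = 1.3 V.

V_SG = 1.30 V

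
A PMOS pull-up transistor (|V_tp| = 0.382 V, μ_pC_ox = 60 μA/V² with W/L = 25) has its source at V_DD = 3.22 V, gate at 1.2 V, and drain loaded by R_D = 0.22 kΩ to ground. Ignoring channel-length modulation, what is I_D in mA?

I_D = 2.01 mA

V_SG = V_DD − V_G = 3.22 − 1.2 = 2.02 V, so V_ov = 2.02 − 0.382 = 1.64 V.
k_p = μ_pC_ox · (W/L) = 1.5 mA/V².
Assume saturation: I_D = ½ k_p V_ov² = 0.5 × 1.5 × 1.64² = 2.01 mA, giving V_SD = V_DD − I_D R_D = 3.22 − 2.01 × 0.22 = 2.78 V.
V_SD = 2.78 V ≥ V_ov = 1.64 V, confirming saturation.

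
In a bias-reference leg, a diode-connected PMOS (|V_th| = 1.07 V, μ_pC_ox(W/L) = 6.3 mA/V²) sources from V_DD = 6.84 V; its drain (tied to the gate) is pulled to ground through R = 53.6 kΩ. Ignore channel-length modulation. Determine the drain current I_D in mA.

With gate tied to drain, V_SG = V_SD ≥ V_SG − |V_th|, so the device is in saturation.
KCL at the drain: ½ k_p (V_SG − |V_th|)² = (V_DD − V_SG)/R.
Let x = V_SG − 1.07. Then 169 x² + x − 5.77 = 0, giving x = 0.182 V (positive root), so V_SG = 1.25 V.
I_D = (V_DD − V_SG)/R = (6.84 − 1.25) / 53.6 = 0.104 mA.

I_D = 0.104 mA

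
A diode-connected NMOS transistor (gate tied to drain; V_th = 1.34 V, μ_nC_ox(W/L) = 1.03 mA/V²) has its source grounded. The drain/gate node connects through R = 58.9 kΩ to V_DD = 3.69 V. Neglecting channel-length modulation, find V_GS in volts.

V_GS = 1.60 V

With gate tied to drain, V_GS = V_DS ≥ V_GS − V_th, so the device is in saturation.
KCL at the drain: ½ k_n (V_GS − V_th)² = (V_DD − V_GS)/R.
Let x = V_GS − 1.34. Then 30.3 x² + x − 2.35 = 0, giving x = 0.262 V (positive root), so V_GS = 1.6 V.
I_D = (V_DD − V_GS)/R = (3.69 − 1.6) / 58.9 = 0.0354 mA.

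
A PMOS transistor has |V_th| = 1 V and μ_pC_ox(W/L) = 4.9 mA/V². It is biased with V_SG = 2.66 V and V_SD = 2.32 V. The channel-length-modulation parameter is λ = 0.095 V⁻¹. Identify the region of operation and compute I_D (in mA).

V_ov = V_SG − |V_th| = 2.66 − 1 = 1.66 V.
Since V_SD = 2.32 V ≥ V_ov = 1.66 V, the device is in saturation.
I_D = ½ k_p V_ov² (1 + λ V_SD) = 0.5 × 4.9 × 1.66² × (1 + 0.095 × 2.32) = 8.24 mA.

Saturation; I_D = 8.24 mA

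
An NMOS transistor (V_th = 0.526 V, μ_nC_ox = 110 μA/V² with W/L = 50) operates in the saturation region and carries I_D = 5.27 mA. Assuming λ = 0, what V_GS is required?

k_n = μ_nC_ox · (W/L) = 5.5 mA/V².
In saturation I_D = ½ k_n (V_GS − V_th)², so V_GS − V_th = √(2 I_D / k_n) = √(2 × 5.27 / 5.5) = 1.38 V.
V_GS = 0.526 + 1.38 = 1.91 V.

V_GS = 1.91 V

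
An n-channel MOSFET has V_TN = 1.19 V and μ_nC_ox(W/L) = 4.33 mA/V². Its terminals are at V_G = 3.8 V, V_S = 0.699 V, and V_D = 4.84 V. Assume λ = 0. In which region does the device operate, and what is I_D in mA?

V_GS = V_G − V_S = 3.8 − 0.699 = 3.1 V; V_DS = V_D − V_S = 4.84 − 0.699 = 4.14 V.
V_ov = V_GS − V_TN = 3.1 − 1.19 = 1.91 V.
Since V_DS = 4.14 V ≥ V_ov = 1.91 V, the device is in saturation.
I_D = ½ k_n V_ov² = 0.5 × 4.33 × 1.91² = 7.91 mA.

Saturation; I_D = 7.91 mA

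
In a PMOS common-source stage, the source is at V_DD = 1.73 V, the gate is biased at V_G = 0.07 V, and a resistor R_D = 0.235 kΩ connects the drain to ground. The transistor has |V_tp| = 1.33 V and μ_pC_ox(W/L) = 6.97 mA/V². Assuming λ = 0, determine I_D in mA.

V_SG = V_DD − V_G = 1.73 − 0.07 = 1.66 V, so V_ov = 1.66 − 1.33 = 0.33 V.
Assume saturation: I_D = ½ k_p V_ov² = 0.5 × 6.97 × 0.33² = 0.38 mA, giving V_SD = V_DD − I_D R_D = 1.73 − 0.38 × 0.235 = 1.64 V.
V_SD = 1.64 V ≥ V_ov = 0.33 V, confirming saturation.

I_D = 0.380 mA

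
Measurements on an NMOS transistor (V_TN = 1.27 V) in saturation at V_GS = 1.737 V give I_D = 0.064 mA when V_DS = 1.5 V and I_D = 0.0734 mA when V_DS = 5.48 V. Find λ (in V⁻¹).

With V_GS fixed, I_D ∝ (1 + λ V_DS) in saturation, so I_D2/I_D1 = (1 + λ V_DS2)/(1 + λ V_DS1).
0.0734/0.064 = 1.147 = (1 + 5.48 λ)/(1 + 1.5 λ).
Solving: λ (I_D1 V_DS2 − I_D2 V_DS1) = I_D2 − I_D1, so λ = (0.0734 − 0.064) / (0.064 × 5.48 − 0.0734 × 1.5) = 0.0094 / 0.241 = 0.0391 V⁻¹.

λ = 0.0391 V⁻¹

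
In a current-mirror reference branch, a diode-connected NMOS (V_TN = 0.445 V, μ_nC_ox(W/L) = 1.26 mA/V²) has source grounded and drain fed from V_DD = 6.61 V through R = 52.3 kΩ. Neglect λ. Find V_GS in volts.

V_GS = 0.863 V

With gate tied to drain, V_GS = V_DS ≥ V_GS − V_TN, so the device is in saturation.
KCL at the drain: ½ k_n (V_GS − V_TN)² = (V_DD − V_GS)/R.
Let x = V_GS − 0.445. Then 32.9 x² + x − 6.165 = 0, giving x = 0.418 V (positive root), so V_GS = 0.863 V.
I_D = (V_DD − V_GS)/R = (6.61 − 0.863) / 52.3 = 0.11 mA.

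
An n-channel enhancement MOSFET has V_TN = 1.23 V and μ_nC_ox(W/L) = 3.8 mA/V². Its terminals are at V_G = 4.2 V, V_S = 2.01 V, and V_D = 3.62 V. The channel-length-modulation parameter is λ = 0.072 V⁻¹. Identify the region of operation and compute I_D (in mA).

V_GS = V_G − V_S = 4.2 − 2.01 = 2.19 V; V_DS = V_D − V_S = 3.62 − 2.01 = 1.61 V.
V_ov = V_GS − V_TN = 2.19 − 1.23 = 0.96 V.
Since V_DS = 1.61 V ≥ V_ov = 0.96 V, the device is in saturation.
I_D = ½ k_n V_ov² (1 + λ V_DS) = 0.5 × 3.8 × 0.96² × (1 + 0.072 × 1.61) = 1.95 mA.

Saturation; I_D = 1.95 mA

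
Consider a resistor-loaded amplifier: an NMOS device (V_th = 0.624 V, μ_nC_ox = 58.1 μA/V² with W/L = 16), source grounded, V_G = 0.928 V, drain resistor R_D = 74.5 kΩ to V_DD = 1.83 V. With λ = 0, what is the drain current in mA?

V_GS = V_G = 0.928 V, so V_ov = 0.928 − 0.624 = 0.304 V.
k_n = μ_nC_ox · (W/L) = 0.9296 mA/V².
Assume saturation: I_D = ½ k_n V_ov² = 0.5 × 0.9296 × 0.304² = 0.043 mA, giving V_DS = V_DD − I_D R_D = 1.83 − 0.043 × 74.5 = -1.37 V.
But -1.37 V < V_ov = 0.304 V, so the device is actually in triode.
In triode I_D = k_n[V_ov V_DS − ½ V_DS²] and I_D = (V_DD − V_DS)/R_D. Equating: 34.6 V_DS² − 22.05 V_DS + 1.83 = 0, giving V_DS = 0.0981 V (the root below V_ov).
I_D = (1.83 − 0.0981) / 74.5 = 0.0232 mA.

I_D = 0.0232 mA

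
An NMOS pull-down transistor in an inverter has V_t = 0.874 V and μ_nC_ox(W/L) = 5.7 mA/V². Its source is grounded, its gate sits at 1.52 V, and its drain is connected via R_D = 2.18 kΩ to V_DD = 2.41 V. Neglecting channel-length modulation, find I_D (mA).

I_D = 0.944 mA

V_GS = V_G = 1.52 V, so V_ov = 1.52 − 0.874 = 0.646 V.
Assume saturation: I_D = ½ k_n V_ov² = 0.5 × 5.7 × 0.646² = 1.19 mA, giving V_DS = V_DD − I_D R_D = 2.41 − 1.19 × 2.18 = -0.183 V.
But -0.183 V < V_ov = 0.646 V, so the device is actually in triode.
In triode I_D = k_n[V_ov V_DS − ½ V_DS²] and I_D = (V_DD − V_DS)/R_D. Equating: 6.21 V_DS² − 9.027 V_DS + 2.41 = 0, giving V_DS = 0.352 V (the root below V_ov).
I_D = (2.41 − 0.352) / 2.18 = 0.944 mA.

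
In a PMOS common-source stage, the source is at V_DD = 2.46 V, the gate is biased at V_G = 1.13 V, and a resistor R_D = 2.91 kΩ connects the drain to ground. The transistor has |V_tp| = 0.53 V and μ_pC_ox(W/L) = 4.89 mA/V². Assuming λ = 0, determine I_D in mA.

I_D = 0.767 mA

V_SG = V_DD − V_G = 2.46 − 1.13 = 1.33 V, so V_ov = 1.33 − 0.53 = 0.8 V.
Assume saturation: I_D = ½ k_p V_ov² = 0.5 × 4.89 × 0.8² = 1.56 mA, giving V_SD = V_DD − I_D R_D = 2.46 − 1.56 × 2.91 = -2.09 V.
But -2.09 V < V_ov = 0.8 V, so the device is actually in triode.
In triode I_D = k_p[V_ov V_SD − ½ V_SD²] and I_D = (V_DD − V_SD)/R_D. Equating: 7.11 V_SD² − 12.38 V_SD + 2.46 = 0, giving V_SD = 0.229 V (the root below V_ov).
I_D = (2.46 − 0.229) / 2.91 = 0.767 mA.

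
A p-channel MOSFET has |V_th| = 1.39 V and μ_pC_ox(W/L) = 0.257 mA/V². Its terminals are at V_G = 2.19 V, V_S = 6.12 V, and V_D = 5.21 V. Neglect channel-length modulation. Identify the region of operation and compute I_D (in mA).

V_SG = V_S − V_G = 6.12 − 2.19 = 3.93 V; V_SD = V_S − V_D = 6.12 − 5.21 = 0.91 V.
V_ov = V_SG − |V_th| = 3.93 − 1.39 = 2.54 V.
Since V_SD = 0.91 V < V_ov = 2.54 V, the device is in the triode region.
I_D = k_p [V_ov · V_SD − ½ V_SD²] = 0.257 × [2.54 × 0.91 − 0.5 × 0.91²] = 0.488 mA.

Triode; I_D = 0.488 mA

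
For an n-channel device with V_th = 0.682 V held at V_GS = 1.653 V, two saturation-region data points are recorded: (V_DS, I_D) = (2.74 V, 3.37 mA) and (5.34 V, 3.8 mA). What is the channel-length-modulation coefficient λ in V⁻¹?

With V_GS fixed, I_D ∝ (1 + λ V_DS) in saturation, so I_D2/I_D1 = (1 + λ V_DS2)/(1 + λ V_DS1).
3.8/3.37 = 1.128 = (1 + 5.34 λ)/(1 + 2.74 λ).
Solving: λ (I_D1 V_DS2 − I_D2 V_DS1) = I_D2 − I_D1, so λ = (3.8 − 3.37) / (3.37 × 5.34 − 3.8 × 2.74) = 0.43 / 7.58 = 0.0567 V⁻¹.

λ = 0.0567 V⁻¹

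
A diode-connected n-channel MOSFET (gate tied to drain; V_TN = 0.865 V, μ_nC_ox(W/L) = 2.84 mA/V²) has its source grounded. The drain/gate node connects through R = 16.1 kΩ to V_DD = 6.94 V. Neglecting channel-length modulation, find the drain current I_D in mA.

With gate tied to drain, V_GS = V_DS ≥ V_GS − V_TN, so the device is in saturation.
KCL at the drain: ½ k_n (V_GS − V_TN)² = (V_DD − V_GS)/R.
Let x = V_GS − 0.865. Then 22.9 x² + x − 6.075 = 0, giving x = 0.494 V (positive root), so V_GS = 1.36 V.
I_D = (V_DD − V_GS)/R = (6.94 − 1.36) / 16.1 = 0.347 mA.

I_D = 0.347 mA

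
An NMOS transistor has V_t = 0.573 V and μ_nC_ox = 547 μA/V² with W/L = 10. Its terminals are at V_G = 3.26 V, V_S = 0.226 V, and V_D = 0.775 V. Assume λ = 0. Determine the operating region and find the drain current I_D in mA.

V_GS = V_G − V_S = 3.26 − 0.226 = 3.03 V; V_DS = V_D − V_S = 0.775 − 0.226 = 0.549 V.
k_n = μ_nC_ox · (W/L) = 5.47 mA/V².
V_ov = V_GS − V_t = 3.03 − 0.573 = 2.46 V.
Since V_DS = 0.549 V < V_ov = 2.46 V, the device is in the triode region.
I_D = k_n [V_ov · V_DS − ½ V_DS²] = 5.47 × [2.46 × 0.549 − 0.5 × 0.549²] = 6.57 mA.

Triode; I_D = 6.57 mA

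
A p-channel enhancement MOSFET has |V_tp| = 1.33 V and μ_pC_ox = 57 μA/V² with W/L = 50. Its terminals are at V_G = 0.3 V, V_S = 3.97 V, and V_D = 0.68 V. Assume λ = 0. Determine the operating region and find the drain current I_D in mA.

V_SG = V_S − V_G = 3.97 − 0.3 = 3.67 V; V_SD = V_S − V_D = 3.97 − 0.68 = 3.29 V.
k_p = μ_pC_ox · (W/L) = 2.85 mA/V².
V_ov = V_SG − |V_tp| = 3.67 − 1.33 = 2.34 V.
Since V_SD = 3.29 V ≥ V_ov = 2.34 V, the device is in saturation.
I_D = ½ k_p V_ov² = 0.5 × 2.85 × 2.34² = 7.8 mA.

Saturation; I_D = 7.80 mA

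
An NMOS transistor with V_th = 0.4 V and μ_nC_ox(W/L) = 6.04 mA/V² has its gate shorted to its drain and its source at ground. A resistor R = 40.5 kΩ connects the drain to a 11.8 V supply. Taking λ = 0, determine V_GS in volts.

With gate tied to drain, V_GS = V_DS ≥ V_GS − V_th, so the device is in saturation.
KCL at the drain: ½ k_n (V_GS − V_th)² = (V_DD − V_GS)/R.
Let x = V_GS − 0.4. Then 122 x² + x − 11.4 = 0, giving x = 0.301 V (positive root), so V_GS = 0.701 V.
I_D = (V_DD − V_GS)/R = (11.8 − 0.701) / 40.5 = 0.274 mA.

V_GS = 0.701 V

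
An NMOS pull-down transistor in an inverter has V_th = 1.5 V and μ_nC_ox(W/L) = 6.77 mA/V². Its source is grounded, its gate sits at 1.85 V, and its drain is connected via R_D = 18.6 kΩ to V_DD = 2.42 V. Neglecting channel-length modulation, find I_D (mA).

I_D = 0.127 mA

V_GS = V_G = 1.85 V, so V_ov = 1.85 − 1.5 = 0.35 V.
Assume saturation: I_D = ½ k_n V_ov² = 0.5 × 6.77 × 0.35² = 0.415 mA, giving V_DS = V_DD − I_D R_D = 2.42 − 0.415 × 18.6 = -5.29 V.
But -5.29 V < V_ov = 0.35 V, so the device is actually in triode.
In triode I_D = k_n[V_ov V_DS − ½ V_DS²] and I_D = (V_DD − V_DS)/R_D. Equating: 63 V_DS² − 45.07 V_DS + 2.42 = 0, giving V_DS = 0.0585 V (the root below V_ov).
I_D = (2.42 − 0.0585) / 18.6 = 0.127 mA.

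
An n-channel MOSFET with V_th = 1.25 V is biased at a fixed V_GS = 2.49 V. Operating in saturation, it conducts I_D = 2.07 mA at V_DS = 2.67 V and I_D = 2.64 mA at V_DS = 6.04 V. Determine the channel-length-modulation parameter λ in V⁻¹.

λ = 0.105 V⁻¹

With V_GS fixed, I_D ∝ (1 + λ V_DS) in saturation, so I_D2/I_D1 = (1 + λ V_DS2)/(1 + λ V_DS1).
2.64/2.07 = 1.275 = (1 + 6.04 λ)/(1 + 2.67 λ).
Solving: λ (I_D1 V_DS2 − I_D2 V_DS1) = I_D2 − I_D1, so λ = (2.64 − 2.07) / (2.07 × 6.04 − 2.64 × 2.67) = 0.57 / 5.45 = 0.105 V⁻¹.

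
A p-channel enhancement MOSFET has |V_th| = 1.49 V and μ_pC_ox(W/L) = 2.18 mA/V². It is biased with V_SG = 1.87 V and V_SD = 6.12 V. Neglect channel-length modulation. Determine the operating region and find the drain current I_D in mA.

Saturation; I_D = 0.157 mA

V_ov = V_SG − |V_th| = 1.87 − 1.49 = 0.38 V.
Since V_SD = 6.12 V ≥ V_ov = 0.38 V, the device is in saturation.
I_D = ½ k_p V_ov² = 0.5 × 2.18 × 0.38² = 0.157 mA.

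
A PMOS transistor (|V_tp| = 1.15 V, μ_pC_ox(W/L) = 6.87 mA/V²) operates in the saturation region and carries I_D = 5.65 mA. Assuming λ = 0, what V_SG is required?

In saturation I_D = ½ k_p (V_SG − |V_tp|)², so V_SG − |V_tp| = √(2 I_D / k_p) = √(2 × 5.65 / 6.87) = 1.28 V.
V_SG = 1.15 + 1.28 = 2.43 V.

V_SG = 2.43 V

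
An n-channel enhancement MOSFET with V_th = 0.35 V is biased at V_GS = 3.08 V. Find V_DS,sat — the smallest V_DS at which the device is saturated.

The boundary between triode and saturation is V_DS = V_GS − V_th = V_ov.
V_ov = 3.08 − 0.35 = 2.73 V.

V_DS,sat = 2.73 V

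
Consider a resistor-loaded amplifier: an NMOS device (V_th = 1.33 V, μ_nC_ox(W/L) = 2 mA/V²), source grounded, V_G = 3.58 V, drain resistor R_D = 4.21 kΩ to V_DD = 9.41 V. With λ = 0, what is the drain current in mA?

V_GS = V_G = 3.58 V, so V_ov = 3.58 − 1.33 = 2.25 V.
Assume saturation: I_D = ½ k_n V_ov² = 0.5 × 2 × 2.25² = 5.06 mA, giving V_DS = V_DD − I_D R_D = 9.41 − 5.06 × 4.21 = -11.9 V.
But -11.9 V < V_ov = 2.25 V, so the device is actually in triode.
In triode I_D = k_n[V_ov V_DS − ½ V_DS²] and I_D = (V_DD − V_DS)/R_D. Equating: 4.21 V_DS² − 19.95 V_DS + 9.41 = 0, giving V_DS = 0.531 V (the root below V_ov).
I_D = (9.41 − 0.531) / 4.21 = 2.11 mA.

I_D = 2.11 mA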